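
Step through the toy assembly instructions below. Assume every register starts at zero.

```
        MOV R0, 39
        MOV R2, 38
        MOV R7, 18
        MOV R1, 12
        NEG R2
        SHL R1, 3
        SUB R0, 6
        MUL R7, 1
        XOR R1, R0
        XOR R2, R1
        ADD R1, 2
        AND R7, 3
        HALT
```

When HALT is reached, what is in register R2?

-101

R0=39
R2=38
R7=18
R1=12
R2=-(38)=-38
R1=12<<3=96
R0=39-6=33
R7=18*1=18
R1=96^33=65
R2=(-38)^65=-101
R1=65+2=67
R7=18&3=2
halt.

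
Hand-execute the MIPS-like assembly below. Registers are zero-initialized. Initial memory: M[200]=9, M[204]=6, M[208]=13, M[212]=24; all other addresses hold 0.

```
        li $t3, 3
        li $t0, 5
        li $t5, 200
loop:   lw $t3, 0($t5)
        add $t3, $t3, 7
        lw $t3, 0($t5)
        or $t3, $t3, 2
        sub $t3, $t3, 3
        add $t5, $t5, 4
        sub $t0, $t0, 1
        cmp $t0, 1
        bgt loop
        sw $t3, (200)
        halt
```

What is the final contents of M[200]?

$t3=3
$t0=5
$t5=200
$t3=M[200]=9
$t3=9+7=16
$t3=M[200]=9
$t3=9|2=11
$t3=11-3=8
$t5=200+4=204
$t0=5-1=4
cmp $t0, 1  (cmp 4,1)
bgt loop: taken
$t3=M[204]=6
$t3=6+7=13
$t3=M[204]=6
$t3=6|2=6
$t3=6-3=3
$t5=204+4=208
$t0=4-1=3
cmp $t0, 1  (cmp 3,1)
bgt loop: taken
$t3=M[208]=13
$t3=13+7=20
$t3=M[208]=13
$t3=13|2=15
$t3=15-3=12
$t5=208+4=212
$t0=3-1=2
cmp $t0, 1  (cmp 2,1)
bgt loop: taken
$t3=M[212]=24
$t3=24+7=31
$t3=M[212]=24
$t3=24|2=26
$t3=26-3=23
$t5=212+4=216
$t0=2-1=1
cmp $t0, 1  (cmp 1,1)
bgt loop: not taken
sw $t3, (200) → M[200]=23
halt.

23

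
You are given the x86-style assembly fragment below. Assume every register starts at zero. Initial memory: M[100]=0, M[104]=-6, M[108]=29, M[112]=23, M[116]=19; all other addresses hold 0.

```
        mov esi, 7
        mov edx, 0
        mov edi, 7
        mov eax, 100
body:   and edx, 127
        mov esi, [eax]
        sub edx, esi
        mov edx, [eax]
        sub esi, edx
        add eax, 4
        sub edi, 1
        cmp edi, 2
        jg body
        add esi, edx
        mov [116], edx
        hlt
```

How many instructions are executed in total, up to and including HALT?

mov esi, 7 → esi=7
mov edx, 0 → edx=0
mov edi, 7 → edi=7
mov eax, 100 → eax=100
and edx, 127 → edx=0&127=0
mov esi, [eax] → esi=M[100]=0
sub edx, esi → edx=0-0=0
mov edx, [eax] → edx=M[100]=0
sub esi, edx → esi=0-0=0
add eax, 4 → eax=100+4=104
sub edi, 1 → edi=7-1=6
cmp edi, 2  (cmp 6,2)
jg body: taken
and edx, 127 → edx=0&127=0
mov esi, [eax] → esi=M[104]=-6
sub edx, esi → edx=0-(-6)=6
mov edx, [eax] → edx=M[104]=-6
sub esi, edx → esi=(-6)-(-6)=0
add eax, 4 → eax=104+4=108
sub edi, 1 → edi=6-1=5
cmp edi, 2  (cmp 5,2)
jg body: taken
and edx, 127 → edx=(-6)&127=122
mov esi, [eax] → esi=M[108]=29
sub edx, esi → edx=122-29=93
mov edx, [eax] → edx=M[108]=29
sub esi, edx → esi=29-29=0
add eax, 4 → eax=108+4=112
sub edi, 1 → edi=5-1=4
cmp edi, 2  (cmp 4,2)
jg body: taken
and edx, 127 → edx=29&127=29
mov esi, [eax] → esi=M[112]=23
sub edx, esi → edx=29-23=6
mov edx, [eax] → edx=M[112]=23
sub esi, edx → esi=23-23=0
add eax, 4 → eax=112+4=116
sub edi, 1 → edi=4-1=3
cmp edi, 2  (cmp 3,2)
jg body: taken
and edx, 127 → edx=23&127=23
mov esi, [eax] → esi=M[116]=19
sub edx, esi → edx=23-19=4
mov edx, [eax] → edx=M[116]=19
sub esi, edx → esi=19-19=0
add eax, 4 → eax=116+4=120
sub edi, 1 → edi=3-1=2
cmp edi, 2  (cmp 2,2)
jg body: not taken
add esi, edx → esi=0+19=19
mov [116], edx → M[116]=19
halt.
Total executed instructions: 52.

52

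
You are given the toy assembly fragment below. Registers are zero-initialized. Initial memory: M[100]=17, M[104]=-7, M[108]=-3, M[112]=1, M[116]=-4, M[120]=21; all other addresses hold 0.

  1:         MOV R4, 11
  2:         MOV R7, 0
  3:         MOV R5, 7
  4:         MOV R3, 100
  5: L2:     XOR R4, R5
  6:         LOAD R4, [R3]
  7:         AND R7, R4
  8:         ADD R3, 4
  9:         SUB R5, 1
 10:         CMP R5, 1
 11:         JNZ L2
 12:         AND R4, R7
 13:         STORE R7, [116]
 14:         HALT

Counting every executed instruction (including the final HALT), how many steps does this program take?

R4=11
R7=0
R5=7
R3=100
R4=11^7=12
R4=M[100]=17
R7=0&17=0
R3=100+4=104
R5=7-1=6
CMP R5, 1  (cmp 6,1)
JNZ L2: taken
R4=17^6=23
R4=M[104]=-7
R7=0&(-7)=0
R3=104+4=108
R5=6-1=5
CMP R5, 1  (cmp 5,1)
JNZ L2: taken
R4=(-7)^5=-4
R4=M[108]=-3
R7=0&(-3)=0
R3=108+4=112
R5=5-1=4
CMP R5, 1  (cmp 4,1)
JNZ L2: taken
R4=(-3)^4=-7
R4=M[112]=1
R7=0&1=0
R3=112+4=116
R5=4-1=3
CMP R5, 1  (cmp 3,1)
JNZ L2: taken
R4=1^3=2
R4=M[116]=-4
R7=0&(-4)=0
R3=116+4=120
R5=3-1=2
CMP R5, 1  (cmp 2,1)
JNZ L2: taken
R4=(-4)^2=-2
R4=M[120]=21
R7=0&21=0
R3=120+4=124
R5=2-1=1
CMP R5, 1  (cmp 1,1)
JNZ L2: not taken
R4=21&0=0
STORE R7, [116] → M[116]=0
halt.
Total executed instructions: 49.

49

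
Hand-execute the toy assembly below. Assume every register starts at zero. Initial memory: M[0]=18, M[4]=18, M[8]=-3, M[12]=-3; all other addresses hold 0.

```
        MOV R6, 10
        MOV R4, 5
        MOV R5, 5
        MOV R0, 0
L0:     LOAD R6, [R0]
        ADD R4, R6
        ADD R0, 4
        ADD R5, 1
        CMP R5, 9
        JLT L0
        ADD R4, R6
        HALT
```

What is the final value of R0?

after MOV R6, 10: R6=10
after MOV R4, 5: R4=5
after MOV R5, 5: R5=5
after MOV R0, 0: R0=0
after LOAD R6, [R0]: R6=M[0]=18
after ADD R4, R6: R4=5+18=23
after ADD R0, 4: R0=0+4=4
after ADD R5, 1: R5=5+1=6
CMP R5, 9  (cmp 6,9)
JLT L0: taken
after LOAD R6, [R0]: R6=M[4]=18
after ADD R4, R6: R4=23+18=41
after ADD R0, 4: R0=4+4=8
after ADD R5, 1: R5=6+1=7
CMP R5, 9  (cmp 7,9)
JLT L0: taken
after LOAD R6, [R0]: R6=M[8]=-3
after ADD R4, R6: R4=41+(-3)=38
after ADD R0, 4: R0=8+4=12
after ADD R5, 1: R5=7+1=8
CMP R5, 9  (cmp 8,9)
JLT L0: taken
after LOAD R6, [R0]: R6=M[12]=-3
after ADD R4, R6: R4=38+(-3)=35
after ADD R0, 4: R0=12+4=16
after ADD R5, 1: R5=8+1=9
CMP R5, 9  (cmp 9,9)
JLT L0: not taken
after ADD R4, R6: R4=35+(-3)=32
halt.

16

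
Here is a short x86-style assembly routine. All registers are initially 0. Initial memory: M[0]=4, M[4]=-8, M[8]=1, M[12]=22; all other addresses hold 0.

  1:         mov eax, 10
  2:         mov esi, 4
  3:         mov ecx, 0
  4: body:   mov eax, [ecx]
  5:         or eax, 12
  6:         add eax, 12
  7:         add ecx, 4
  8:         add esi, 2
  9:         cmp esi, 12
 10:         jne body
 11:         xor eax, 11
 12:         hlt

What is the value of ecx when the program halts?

16

after mov eax, 10: eax=10
after mov esi, 4: esi=4
after mov ecx, 0: ecx=0
after mov eax, [ecx]: eax=M[0]=4
after or eax, 12: eax=4|12=12
after add eax, 12: eax=12+12=24
after add ecx, 4: ecx=0+4=4
after add esi, 2: esi=4+2=6
cmp esi, 12  (cmp 6,12)
jne body: taken
after mov eax, [ecx]: eax=M[4]=-8
after or eax, 12: eax=(-8)|12=-4
after add eax, 12: eax=(-4)+12=8
after add ecx, 4: ecx=4+4=8
after add esi, 2: esi=6+2=8
cmp esi, 12  (cmp 8,12)
jne body: taken
after mov eax, [ecx]: eax=M[8]=1
after or eax, 12: eax=1|12=13
after add eax, 12: eax=13+12=25
after add ecx, 4: ecx=8+4=12
after add esi, 2: esi=8+2=10
cmp esi, 12  (cmp 10,12)
jne body: taken
after mov eax, [ecx]: eax=M[12]=22
after or eax, 12: eax=22|12=30
after add eax, 12: eax=30+12=42
after add ecx, 4: ecx=12+4=16
after add esi, 2: esi=10+2=12
cmp esi, 12  (cmp 12,12)
jne body: not taken
after xor eax, 11: eax=42^11=33
halt.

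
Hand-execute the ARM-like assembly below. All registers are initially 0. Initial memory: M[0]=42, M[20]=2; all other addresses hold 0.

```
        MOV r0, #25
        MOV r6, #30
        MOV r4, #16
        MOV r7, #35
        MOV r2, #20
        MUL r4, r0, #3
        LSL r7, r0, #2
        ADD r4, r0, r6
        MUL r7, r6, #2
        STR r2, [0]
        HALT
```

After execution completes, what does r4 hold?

after MOV r0, #25: r0=25
after MOV r6, #30: r6=30
after MOV r4, #16: r4=16
after MOV r7, #35: r7=35
after MOV r2, #20: r2=20
after MUL r4, r0, #3: r4=25*3=75
after LSL r7, r0, #2: r7=25<<2=100
after ADD r4, r0, r6: r4=25+30=55
after MUL r7, r6, #2: r7=30*2=60
STR r2, [0] → M[0]=20
halt.

55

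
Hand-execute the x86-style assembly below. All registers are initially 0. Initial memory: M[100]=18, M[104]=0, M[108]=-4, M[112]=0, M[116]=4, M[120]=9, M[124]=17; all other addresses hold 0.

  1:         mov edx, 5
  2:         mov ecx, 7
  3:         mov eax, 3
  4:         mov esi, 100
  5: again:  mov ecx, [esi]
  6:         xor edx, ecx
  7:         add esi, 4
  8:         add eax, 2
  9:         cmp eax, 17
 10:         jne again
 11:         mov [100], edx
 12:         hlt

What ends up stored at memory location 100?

-9

edx=5
ecx=7
eax=3
esi=100
ecx=M[100]=18
edx=5^18=23
esi=100+4=104
eax=3+2=5
cmp eax, 17  (cmp 5,17)
jne again: taken
ecx=M[104]=0
edx=23^0=23
esi=104+4=108
eax=5+2=7
cmp eax, 17  (cmp 7,17)
jne again: taken
ecx=M[108]=-4
edx=23^(-4)=-21
esi=108+4=112
eax=7+2=9
cmp eax, 17  (cmp 9,17)
jne again: taken
ecx=M[112]=0
edx=(-21)^0=-21
esi=112+4=116
eax=9+2=11
cmp eax, 17  (cmp 11,17)
jne again: taken
ecx=M[116]=4
edx=(-21)^4=-17
esi=116+4=120
eax=11+2=13
cmp eax, 17  (cmp 13,17)
jne again: taken
ecx=M[120]=9
edx=(-17)^9=-26
esi=120+4=124
eax=13+2=15
cmp eax, 17  (cmp 15,17)
jne again: taken
ecx=M[124]=17
edx=(-26)^17=-9
esi=124+4=128
eax=15+2=17
cmp eax, 17  (cmp 17,17)
jne again: not taken
mov [100], edx → M[100]=-9
halt.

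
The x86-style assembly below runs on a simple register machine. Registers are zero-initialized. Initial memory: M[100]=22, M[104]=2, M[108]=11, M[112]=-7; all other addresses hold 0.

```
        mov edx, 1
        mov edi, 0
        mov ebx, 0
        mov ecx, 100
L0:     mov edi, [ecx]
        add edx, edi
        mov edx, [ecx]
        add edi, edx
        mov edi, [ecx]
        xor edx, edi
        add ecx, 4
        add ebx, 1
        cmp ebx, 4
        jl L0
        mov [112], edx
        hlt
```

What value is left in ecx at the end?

mov edx, 1 → edx=1
mov edi, 0 → edi=0
mov ebx, 0 → ebx=0
mov ecx, 100 → ecx=100
mov edi, [ecx] → edi=M[100]=22
add edx, edi → edx=1+22=23
mov edx, [ecx] → edx=M[100]=22
add edi, edx → edi=22+22=44
mov edi, [ecx] → edi=M[100]=22
xor edx, edi → edx=22^22=0
add ecx, 4 → ecx=100+4=104
add ebx, 1 → ebx=0+1=1
cmp ebx, 4  (cmp 1,4)
jl L0: taken
mov edi, [ecx] → edi=M[104]=2
add edx, edi → edx=0+2=2
mov edx, [ecx] → edx=M[104]=2
add edi, edx → edi=2+2=4
mov edi, [ecx] → edi=M[104]=2
xor edx, edi → edx=2^2=0
add ecx, 4 → ecx=104+4=108
add ebx, 1 → ebx=1+1=2
cmp ebx, 4  (cmp 2,4)
jl L0: taken
mov edi, [ecx] → edi=M[108]=11
add edx, edi → edx=0+11=11
mov edx, [ecx] → edx=M[108]=11
add edi, edx → edi=11+11=22
mov edi, [ecx] → edi=M[108]=11
xor edx, edi → edx=11^11=0
add ecx, 4 → ecx=108+4=112
add ebx, 1 → ebx=2+1=3
cmp ebx, 4  (cmp 3,4)
jl L0: taken
mov edi, [ecx] → edi=M[112]=-7
add edx, edi → edx=0+(-7)=-7
mov edx, [ecx] → edx=M[112]=-7
add edi, edx → edi=(-7)+(-7)=-14
mov edi, [ecx] → edi=M[112]=-7
xor edx, edi → edx=(-7)^(-7)=0
add ecx, 4 → ecx=112+4=116
add ebx, 1 → ebx=3+1=4
cmp ebx, 4  (cmp 4,4)
jl L0: not taken
mov [112], edx → M[112]=0
halt.

116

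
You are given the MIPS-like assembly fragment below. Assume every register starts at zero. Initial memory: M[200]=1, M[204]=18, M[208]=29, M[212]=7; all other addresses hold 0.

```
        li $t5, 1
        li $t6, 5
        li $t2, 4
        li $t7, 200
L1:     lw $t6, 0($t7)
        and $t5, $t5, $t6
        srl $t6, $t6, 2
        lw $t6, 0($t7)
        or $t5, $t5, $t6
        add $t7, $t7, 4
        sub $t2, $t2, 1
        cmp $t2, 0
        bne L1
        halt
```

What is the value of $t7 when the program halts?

$t5=1
$t6=5
$t2=4
$t7=200
$t6=M[200]=1
$t5=1&1=1
$t6=1>>2=0
$t6=M[200]=1
$t5=1|1=1
$t7=200+4=204
$t2=4-1=3
cmp $t2, 0  (cmp 3,0)
bne L1: taken
$t6=M[204]=18
$t5=1&18=0
$t6=18>>2=4
$t6=M[204]=18
$t5=0|18=18
$t7=204+4=208
$t2=3-1=2
cmp $t2, 0  (cmp 2,0)
bne L1: taken
$t6=M[208]=29
$t5=18&29=16
$t6=29>>2=7
$t6=M[208]=29
$t5=16|29=29
$t7=208+4=212
$t2=2-1=1
cmp $t2, 0  (cmp 1,0)
bne L1: taken
$t6=M[212]=7
$t5=29&7=5
$t6=7>>2=1
$t6=M[212]=7
$t5=5|7=7
$t7=212+4=216
$t2=1-1=0
cmp $t2, 0  (cmp 0,0)
bne L1: not taken
halt.

216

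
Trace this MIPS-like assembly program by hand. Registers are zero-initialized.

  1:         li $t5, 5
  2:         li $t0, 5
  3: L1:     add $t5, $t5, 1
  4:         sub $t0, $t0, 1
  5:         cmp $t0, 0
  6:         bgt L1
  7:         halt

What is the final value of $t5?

after li $t5, 5: $t5=5
after li $t0, 5: $t0=5
after add $t5, $t5, 1: $t5=5+1=6
after sub $t0, $t0, 1: $t0=5-1=4
cmp $t0, 0  (cmp 4,0)
bgt L1: taken
after add $t5, $t5, 1: $t5=6+1=7
after sub $t0, $t0, 1: $t0=4-1=3
cmp $t0, 0  (cmp 3,0)
bgt L1: taken
after add $t5, $t5, 1: $t5=7+1=8
after sub $t0, $t0, 1: $t0=3-1=2
cmp $t0, 0  (cmp 2,0)
bgt L1: taken
after add $t5, $t5, 1: $t5=8+1=9
after sub $t0, $t0, 1: $t0=2-1=1
cmp $t0, 0  (cmp 1,0)
bgt L1: taken
after add $t5, $t5, 1: $t5=9+1=10
after sub $t0, $t0, 1: $t0=1-1=0
cmp $t0, 0  (cmp 0,0)
bgt L1: not taken
halt.

10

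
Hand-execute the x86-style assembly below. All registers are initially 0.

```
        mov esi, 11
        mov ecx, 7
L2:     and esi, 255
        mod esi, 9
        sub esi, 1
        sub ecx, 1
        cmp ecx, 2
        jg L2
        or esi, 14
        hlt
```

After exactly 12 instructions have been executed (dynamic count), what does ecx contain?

esi=11
ecx=7
esi=11&255=11
esi=11%9=2
esi=2-1=1
ecx=7-1=6
cmp ecx, 2  (cmp 6,2)
jg L2: taken
esi=1&255=1
esi=1%9=1
esi=1-1=0
ecx=6-1=5
After step 12: ecx = 5.

5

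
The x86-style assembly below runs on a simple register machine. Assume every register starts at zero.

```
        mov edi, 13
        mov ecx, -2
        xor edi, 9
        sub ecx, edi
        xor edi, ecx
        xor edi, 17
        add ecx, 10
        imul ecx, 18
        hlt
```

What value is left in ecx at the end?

72

edi=13
ecx=-2
edi=13^9=4
ecx=(-2)-4=-6
edi=4^(-6)=-2
edi=(-2)^17=-17
ecx=(-6)+10=4
ecx=4*18=72
halt.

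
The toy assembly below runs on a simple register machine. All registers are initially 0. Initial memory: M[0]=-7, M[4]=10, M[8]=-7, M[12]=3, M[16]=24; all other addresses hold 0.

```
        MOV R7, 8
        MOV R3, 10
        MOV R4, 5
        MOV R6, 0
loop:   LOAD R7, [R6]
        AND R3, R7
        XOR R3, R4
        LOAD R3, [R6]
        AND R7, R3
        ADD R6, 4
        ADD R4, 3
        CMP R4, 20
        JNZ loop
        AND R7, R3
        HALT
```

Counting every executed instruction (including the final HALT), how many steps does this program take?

after MOV R7, 8: R7=8
after MOV R3, 10: R3=10
after MOV R4, 5: R4=5
after MOV R6, 0: R6=0
after LOAD R7, [R6]: R7=M[0]=-7
after AND R3, R7: R3=10&(-7)=8
after XOR R3, R4: R3=8^5=13
after LOAD R3, [R6]: R3=M[0]=-7
after AND R7, R3: R7=(-7)&(-7)=-7
after ADD R6, 4: R6=0+4=4
after ADD R4, 3: R4=5+3=8
CMP R4, 20  (cmp 8,20)
JNZ loop: taken
after LOAD R7, [R6]: R7=M[4]=10
after AND R3, R7: R3=(-7)&10=8
after XOR R3, R4: R3=8^8=0
after LOAD R3, [R6]: R3=M[4]=10
after AND R7, R3: R7=10&10=10
after ADD R6, 4: R6=4+4=8
after ADD R4, 3: R4=8+3=11
CMP R4, 20  (cmp 11,20)
JNZ loop: taken
after LOAD R7, [R6]: R7=M[8]=-7
after AND R3, R7: R3=10&(-7)=8
after XOR R3, R4: R3=8^11=3
after LOAD R3, [R6]: R3=M[8]=-7
after AND R7, R3: R7=(-7)&(-7)=-7
after ADD R6, 4: R6=8+4=12
after ADD R4, 3: R4=11+3=14
CMP R4, 20  (cmp 14,20)
JNZ loop: taken
after LOAD R7, [R6]: R7=M[12]=3
after AND R3, R7: R3=(-7)&3=1
after XOR R3, R4: R3=1^14=15
after LOAD R3, [R6]: R3=M[12]=3
after AND R7, R3: R7=3&3=3
after ADD R6, 4: R6=12+4=16
after ADD R4, 3: R4=14+3=17
CMP R4, 20  (cmp 17,20)
JNZ loop: taken
after LOAD R7, [R6]: R7=M[16]=24
after AND R3, R7: R3=3&24=0
after XOR R3, R4: R3=0^17=17
after LOAD R3, [R6]: R3=M[16]=24
after AND R7, R3: R7=24&24=24
after ADD R6, 4: R6=16+4=20
after ADD R4, 3: R4=17+3=20
CMP R4, 20  (cmp 20,20)
JNZ loop: not taken
after AND R7, R3: R7=24&24=24
halt.
Total executed instructions: 51.

51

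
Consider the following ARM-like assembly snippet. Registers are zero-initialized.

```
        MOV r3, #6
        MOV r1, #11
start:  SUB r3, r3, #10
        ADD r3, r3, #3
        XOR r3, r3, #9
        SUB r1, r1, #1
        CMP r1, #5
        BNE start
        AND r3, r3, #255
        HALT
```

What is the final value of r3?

r3=6
r1=11
r3=6-10=-4
r3=(-4)+3=-1
r3=(-1)^9=-10
r1=11-1=10
CMP r1, #5  (cmp 10,5)
BNE start: taken
r3=(-10)-10=-20
r3=(-20)+3=-17
r3=(-17)^9=-26
r1=10-1=9
CMP r1, #5  (cmp 9,5)
BNE start: taken
r3=(-26)-10=-36
r3=(-36)+3=-33
r3=(-33)^9=-42
r1=9-1=8
CMP r1, #5  (cmp 8,5)
BNE start: taken
r3=(-42)-10=-52
r3=(-52)+3=-49
r3=(-49)^9=-58
r1=8-1=7
CMP r1, #5  (cmp 7,5)
BNE start: taken
r3=(-58)-10=-68
r3=(-68)+3=-65
r3=(-65)^9=-74
r1=7-1=6
CMP r1, #5  (cmp 6,5)
BNE start: taken
r3=(-74)-10=-84
r3=(-84)+3=-81
r3=(-81)^9=-90
r1=6-1=5
CMP r1, #5  (cmp 5,5)
BNE start: not taken
r3=(-90)&255=166
halt.

166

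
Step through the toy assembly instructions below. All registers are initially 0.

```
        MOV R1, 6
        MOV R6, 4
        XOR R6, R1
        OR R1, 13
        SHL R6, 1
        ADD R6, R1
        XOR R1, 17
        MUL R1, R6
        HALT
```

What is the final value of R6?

after MOV R1, 6: R1=6
after MOV R6, 4: R6=4
after XOR R6, R1: R6=4^6=2
after OR R1, 13: R1=6|13=15
after SHL R6, 1: R6=2<<1=4
after ADD R6, R1: R6=4+15=19
after XOR R1, 17: R1=15^17=30
after MUL R1, R6: R1=30*19=570
halt.

19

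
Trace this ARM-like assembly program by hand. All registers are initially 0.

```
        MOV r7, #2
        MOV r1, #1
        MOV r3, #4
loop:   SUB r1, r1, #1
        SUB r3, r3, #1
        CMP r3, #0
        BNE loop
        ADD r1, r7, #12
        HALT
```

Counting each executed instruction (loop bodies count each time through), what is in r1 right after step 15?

r7=2
r1=1
r3=4
r1=1-1=0
r3=4-1=3
CMP r3, #0  (cmp 3,0)
BNE loop: taken
r1=0-1=-1
r3=3-1=2
CMP r3, #0  (cmp 2,0)
BNE loop: taken
r1=(-1)-1=-2
r3=2-1=1
CMP r3, #0  (cmp 1,0)
BNE loop: taken
After step 15: r1 = -2.

-2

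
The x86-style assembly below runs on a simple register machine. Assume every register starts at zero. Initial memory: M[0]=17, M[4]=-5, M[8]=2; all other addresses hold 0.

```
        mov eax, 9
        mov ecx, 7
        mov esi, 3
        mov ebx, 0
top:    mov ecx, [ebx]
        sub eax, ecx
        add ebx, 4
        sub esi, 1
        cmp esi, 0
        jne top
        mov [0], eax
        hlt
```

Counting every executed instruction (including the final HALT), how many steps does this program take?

24

after mov eax, 9: eax=9
after mov ecx, 7: ecx=7
after mov esi, 3: esi=3
after mov ebx, 0: ebx=0
after mov ecx, [ebx]: ecx=M[0]=17
after sub eax, ecx: eax=9-17=-8
after add ebx, 4: ebx=0+4=4
after sub esi, 1: esi=3-1=2
cmp esi, 0  (cmp 2,0)
jne top: taken
after mov ecx, [ebx]: ecx=M[4]=-5
after sub eax, ecx: eax=(-8)-(-5)=-3
after add ebx, 4: ebx=4+4=8
after sub esi, 1: esi=2-1=1
cmp esi, 0  (cmp 1,0)
jne top: taken
after mov ecx, [ebx]: ecx=M[8]=2
after sub eax, ecx: eax=(-3)-2=-5
after add ebx, 4: ebx=8+4=12
after sub esi, 1: esi=1-1=0
cmp esi, 0  (cmp 0,0)
jne top: not taken
mov [0], eax → M[0]=-5
halt.
Total executed instructions: 24.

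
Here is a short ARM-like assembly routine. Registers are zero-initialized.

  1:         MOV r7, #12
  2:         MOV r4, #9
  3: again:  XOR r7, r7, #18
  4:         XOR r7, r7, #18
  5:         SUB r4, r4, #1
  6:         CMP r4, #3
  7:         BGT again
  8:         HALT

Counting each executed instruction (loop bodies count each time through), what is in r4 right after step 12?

7

MOV r7, #12 → r7=12
MOV r4, #9 → r4=9
XOR r7, r7, #18 → r7=12^18=30
XOR r7, r7, #18 → r7=30^18=12
SUB r4, r4, #1 → r4=9-1=8
CMP r4, #3  (cmp 8,3)
BGT again: taken
XOR r7, r7, #18 → r7=12^18=30
XOR r7, r7, #18 → r7=30^18=12
SUB r4, r4, #1 → r4=8-1=7
CMP r4, #3  (cmp 7,3)
BGT again: taken
After step 12: r4 = 7.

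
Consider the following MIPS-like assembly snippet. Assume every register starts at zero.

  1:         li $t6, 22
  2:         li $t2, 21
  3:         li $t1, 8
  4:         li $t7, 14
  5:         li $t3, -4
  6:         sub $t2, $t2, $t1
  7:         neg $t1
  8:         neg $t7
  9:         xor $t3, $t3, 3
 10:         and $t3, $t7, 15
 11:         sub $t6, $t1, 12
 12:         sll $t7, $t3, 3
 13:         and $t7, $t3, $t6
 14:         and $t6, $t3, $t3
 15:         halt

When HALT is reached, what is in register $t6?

2

$t6=22
$t2=21
$t1=8
$t7=14
$t3=-4
$t2=21-8=13
$t1=-(8)=-8
$t7=-(14)=-14
$t3=(-4)^3=-1
$t3=(-14)&15=2
$t6=(-8)-12=-20
$t7=2<<3=16
$t7=2&(-20)=0
$t6=2&2=2
halt.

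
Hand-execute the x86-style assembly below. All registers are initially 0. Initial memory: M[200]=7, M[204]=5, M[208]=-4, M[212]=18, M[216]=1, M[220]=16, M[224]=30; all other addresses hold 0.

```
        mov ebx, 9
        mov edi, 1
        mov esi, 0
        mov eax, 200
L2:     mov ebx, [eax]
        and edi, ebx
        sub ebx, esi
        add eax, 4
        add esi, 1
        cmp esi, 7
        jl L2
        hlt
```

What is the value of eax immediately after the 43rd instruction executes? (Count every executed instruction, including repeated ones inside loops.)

224

after mov ebx, 9: ebx=9
after mov edi, 1: edi=1
after mov esi, 0: esi=0
after mov eax, 200: eax=200
after mov ebx, [eax]: ebx=M[200]=7
after and edi, ebx: edi=1&7=1
after sub ebx, esi: ebx=7-0=7
after add eax, 4: eax=200+4=204
after add esi, 1: esi=0+1=1
cmp esi, 7  (cmp 1,7)
jl L2: taken
after mov ebx, [eax]: ebx=M[204]=5
after and edi, ebx: edi=1&5=1
after sub ebx, esi: ebx=5-1=4
after add eax, 4: eax=204+4=208
after add esi, 1: esi=1+1=2
cmp esi, 7  (cmp 2,7)
jl L2: taken
after mov ebx, [eax]: ebx=M[208]=-4
after and edi, ebx: edi=1&(-4)=0
after sub ebx, esi: ebx=(-4)-2=-6
after add eax, 4: eax=208+4=212
after add esi, 1: esi=2+1=3
cmp esi, 7  (cmp 3,7)
jl L2: taken
after mov ebx, [eax]: ebx=M[212]=18
after and edi, ebx: edi=0&18=0
after sub ebx, esi: ebx=18-3=15
after add eax, 4: eax=212+4=216
after add esi, 1: esi=3+1=4
cmp esi, 7  (cmp 4,7)
jl L2: taken
after mov ebx, [eax]: ebx=M[216]=1
after and edi, ebx: edi=0&1=0
after sub ebx, esi: ebx=1-4=-3
after add eax, 4: eax=216+4=220
after add esi, 1: esi=4+1=5
cmp esi, 7  (cmp 5,7)
jl L2: taken
after mov ebx, [eax]: ebx=M[220]=16
after and edi, ebx: edi=0&16=0
after sub ebx, esi: ebx=16-5=11
after add eax, 4: eax=220+4=224
After step 43: eax = 224.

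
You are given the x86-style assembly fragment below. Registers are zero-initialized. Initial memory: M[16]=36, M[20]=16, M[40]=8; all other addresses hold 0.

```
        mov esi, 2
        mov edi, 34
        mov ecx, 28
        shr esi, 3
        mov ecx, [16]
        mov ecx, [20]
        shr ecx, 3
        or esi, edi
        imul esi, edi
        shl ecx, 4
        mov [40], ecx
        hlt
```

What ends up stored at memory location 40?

32

after mov esi, 2: esi=2
after mov edi, 34: edi=34
after mov ecx, 28: ecx=28
after shr esi, 3: esi=2>>3=0
after mov ecx, [16]: ecx=M[16]=36
after mov ecx, [20]: ecx=M[20]=16
after shr ecx, 3: ecx=16>>3=2
after or esi, edi: esi=0|34=34
after imul esi, edi: esi=34*34=1156
after shl ecx, 4: ecx=2<<4=32
mov [40], ecx → M[40]=32
halt.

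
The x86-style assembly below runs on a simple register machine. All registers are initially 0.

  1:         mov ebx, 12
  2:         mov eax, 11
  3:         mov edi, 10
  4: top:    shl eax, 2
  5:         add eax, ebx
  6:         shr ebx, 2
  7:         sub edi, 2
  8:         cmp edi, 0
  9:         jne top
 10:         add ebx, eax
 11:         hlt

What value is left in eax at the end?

ebx=12
eax=11
edi=10
eax=11<<2=44
eax=44+12=56
ebx=12>>2=3
edi=10-2=8
cmp edi, 0  (cmp 8,0)
jne top: taken
eax=56<<2=224
eax=224+3=227
ebx=3>>2=0
edi=8-2=6
cmp edi, 0  (cmp 6,0)
jne top: taken
eax=227<<2=908
eax=908+0=908
ebx=0>>2=0
edi=6-2=4
cmp edi, 0  (cmp 4,0)
jne top: taken
eax=908<<2=3632
eax=3632+0=3632
ebx=0>>2=0
edi=4-2=2
cmp edi, 0  (cmp 2,0)
jne top: taken
eax=3632<<2=14528
eax=14528+0=14528
ebx=0>>2=0
edi=2-2=0
cmp edi, 0  (cmp 0,0)
jne top: not taken
ebx=0+14528=14528
halt.

14528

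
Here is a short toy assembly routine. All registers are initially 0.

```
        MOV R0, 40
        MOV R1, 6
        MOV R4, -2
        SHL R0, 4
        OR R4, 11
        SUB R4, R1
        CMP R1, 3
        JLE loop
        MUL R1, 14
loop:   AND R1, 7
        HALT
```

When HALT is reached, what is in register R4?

MOV R0, 40 → R0=40
MOV R1, 6 → R1=6
MOV R4, -2 → R4=-2
SHL R0, 4 → R0=40<<4=640
OR R4, 11 → R4=(-2)|11=-1
SUB R4, R1 → R4=(-1)-6=-7
CMP R1, 3  (cmp 6,3)
JLE loop: not taken
MUL R1, 14 → R1=6*14=84
AND R1, 7 → R1=84&7=4
halt.

-7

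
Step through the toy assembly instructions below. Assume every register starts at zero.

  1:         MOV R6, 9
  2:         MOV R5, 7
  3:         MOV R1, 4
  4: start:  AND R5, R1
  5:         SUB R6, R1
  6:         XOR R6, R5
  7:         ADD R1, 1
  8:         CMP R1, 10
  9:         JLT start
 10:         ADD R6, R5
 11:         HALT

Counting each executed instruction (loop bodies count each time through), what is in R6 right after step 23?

after MOV R6, 9: R6=9
after MOV R5, 7: R5=7
after MOV R1, 4: R1=4
after AND R5, R1: R5=7&4=4
after SUB R6, R1: R6=9-4=5
after XOR R6, R5: R6=5^4=1
after ADD R1, 1: R1=4+1=5
CMP R1, 10  (cmp 5,10)
JLT start: taken
after AND R5, R1: R5=4&5=4
after SUB R6, R1: R6=1-5=-4
after XOR R6, R5: R6=(-4)^4=-8
after ADD R1, 1: R1=5+1=6
CMP R1, 10  (cmp 6,10)
JLT start: taken
after AND R5, R1: R5=4&6=4
after SUB R6, R1: R6=(-8)-6=-14
after XOR R6, R5: R6=(-14)^4=-10
after ADD R1, 1: R1=6+1=7
CMP R1, 10  (cmp 7,10)
JLT start: taken
after AND R5, R1: R5=4&7=4
after SUB R6, R1: R6=(-10)-7=-17
After step 23: R6 = -17.

-17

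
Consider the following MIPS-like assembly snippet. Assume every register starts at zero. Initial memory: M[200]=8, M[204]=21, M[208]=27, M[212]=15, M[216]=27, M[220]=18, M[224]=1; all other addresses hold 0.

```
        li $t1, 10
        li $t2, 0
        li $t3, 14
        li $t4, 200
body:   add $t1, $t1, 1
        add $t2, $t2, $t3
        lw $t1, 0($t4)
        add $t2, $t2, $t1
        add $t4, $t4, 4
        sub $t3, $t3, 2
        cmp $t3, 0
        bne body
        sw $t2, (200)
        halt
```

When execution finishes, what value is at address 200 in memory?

after li $t1, 10: $t1=10
after li $t2, 0: $t2=0
after li $t3, 14: $t3=14
after li $t4, 200: $t4=200
after add $t1, $t1, 1: $t1=10+1=11
after add $t2, $t2, $t3: $t2=0+14=14
after lw $t1, 0($t4): $t1=M[200]=8
after add $t2, $t2, $t1: $t2=14+8=22
after add $t4, $t4, 4: $t4=200+4=204
after sub $t3, $t3, 2: $t3=14-2=12
cmp $t3, 0  (cmp 12,0)
bne body: taken
after add $t1, $t1, 1: $t1=8+1=9
after add $t2, $t2, $t3: $t2=22+12=34
after lw $t1, 0($t4): $t1=M[204]=21
after add $t2, $t2, $t1: $t2=34+21=55
after add $t4, $t4, 4: $t4=204+4=208
after sub $t3, $t3, 2: $t3=12-2=10
cmp $t3, 0  (cmp 10,0)
bne body: taken
after add $t1, $t1, 1: $t1=21+1=22
after add $t2, $t2, $t3: $t2=55+10=65
after lw $t1, 0($t4): $t1=M[208]=27
after add $t2, $t2, $t1: $t2=65+27=92
after add $t4, $t4, 4: $t4=208+4=212
after sub $t3, $t3, 2: $t3=10-2=8
cmp $t3, 0  (cmp 8,0)
bne body: taken
after add $t1, $t1, 1: $t1=27+1=28
after add $t2, $t2, $t3: $t2=92+8=100
after lw $t1, 0($t4): $t1=M[212]=15
after add $t2, $t2, $t1: $t2=100+15=115
after add $t4, $t4, 4: $t4=212+4=216
after sub $t3, $t3, 2: $t3=8-2=6
cmp $t3, 0  (cmp 6,0)
bne body: taken
after add $t1, $t1, 1: $t1=15+1=16
after add $t2, $t2, $t3: $t2=115+6=121
after lw $t1, 0($t4): $t1=M[216]=27
after add $t2, $t2, $t1: $t2=121+27=148
after add $t4, $t4, 4: $t4=216+4=220
after sub $t3, $t3, 2: $t3=6-2=4
cmp $t3, 0  (cmp 4,0)
bne body: taken
after add $t1, $t1, 1: $t1=27+1=28
after add $t2, $t2, $t3: $t2=148+4=152
after lw $t1, 0($t4): $t1=M[220]=18
after add $t2, $t2, $t1: $t2=152+18=170
after add $t4, $t4, 4: $t4=220+4=224
after sub $t3, $t3, 2: $t3=4-2=2
cmp $t3, 0  (cmp 2,0)
bne body: taken
after add $t1, $t1, 1: $t1=18+1=19
after add $t2, $t2, $t3: $t2=170+2=172
after lw $t1, 0($t4): $t1=M[224]=1
after add $t2, $t2, $t1: $t2=172+1=173
after add $t4, $t4, 4: $t4=224+4=228
after sub $t3, $t3, 2: $t3=2-2=0
cmp $t3, 0  (cmp 0,0)
bne body: not taken
sw $t2, (200) → M[200]=173
halt.

173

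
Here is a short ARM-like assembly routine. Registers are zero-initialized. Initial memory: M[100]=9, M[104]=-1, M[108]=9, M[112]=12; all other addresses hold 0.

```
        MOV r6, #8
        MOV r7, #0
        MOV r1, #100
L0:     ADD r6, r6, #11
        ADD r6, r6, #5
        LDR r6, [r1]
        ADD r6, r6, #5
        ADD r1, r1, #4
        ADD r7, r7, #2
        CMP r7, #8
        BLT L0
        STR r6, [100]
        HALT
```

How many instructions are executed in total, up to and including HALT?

after MOV r6, #8: r6=8
after MOV r7, #0: r7=0
after MOV r1, #100: r1=100
after ADD r6, r6, #11: r6=8+11=19
after ADD r6, r6, #5: r6=19+5=24
after LDR r6, [r1]: r6=M[100]=9
after ADD r6, r6, #5: r6=9+5=14
after ADD r1, r1, #4: r1=100+4=104
after ADD r7, r7, #2: r7=0+2=2
CMP r7, #8  (cmp 2,8)
BLT L0: taken
after ADD r6, r6, #11: r6=14+11=25
after ADD r6, r6, #5: r6=25+5=30
after LDR r6, [r1]: r6=M[104]=-1
after ADD r6, r6, #5: r6=(-1)+5=4
after ADD r1, r1, #4: r1=104+4=108
after ADD r7, r7, #2: r7=2+2=4
CMP r7, #8  (cmp 4,8)
BLT L0: taken
after ADD r6, r6, #11: r6=4+11=15
after ADD r6, r6, #5: r6=15+5=20
after LDR r6, [r1]: r6=M[108]=9
after ADD r6, r6, #5: r6=9+5=14
after ADD r1, r1, #4: r1=108+4=112
after ADD r7, r7, #2: r7=4+2=6
CMP r7, #8  (cmp 6,8)
BLT L0: taken
after ADD r6, r6, #11: r6=14+11=25
after ADD r6, r6, #5: r6=25+5=30
after LDR r6, [r1]: r6=M[112]=12
after ADD r6, r6, #5: r6=12+5=17
after ADD r1, r1, #4: r1=112+4=116
after ADD r7, r7, #2: r7=6+2=8
CMP r7, #8  (cmp 8,8)
BLT L0: not taken
STR r6, [100] → M[100]=17
halt.
Total executed instructions: 37.

37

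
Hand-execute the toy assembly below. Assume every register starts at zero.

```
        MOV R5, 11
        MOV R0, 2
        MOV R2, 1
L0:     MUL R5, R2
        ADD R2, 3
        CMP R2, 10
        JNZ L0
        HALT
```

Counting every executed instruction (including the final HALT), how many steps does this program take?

MOV R5, 11 → R5=11
MOV R0, 2 → R0=2
MOV R2, 1 → R2=1
MUL R5, R2 → R5=11*1=11
ADD R2, 3 → R2=1+3=4
CMP R2, 10  (cmp 4,10)
JNZ L0: taken
MUL R5, R2 → R5=11*4=44
ADD R2, 3 → R2=4+3=7
CMP R2, 10  (cmp 7,10)
JNZ L0: taken
MUL R5, R2 → R5=44*7=308
ADD R2, 3 → R2=7+3=10
CMP R2, 10  (cmp 10,10)
JNZ L0: not taken
halt.
Total executed instructions: 16.

16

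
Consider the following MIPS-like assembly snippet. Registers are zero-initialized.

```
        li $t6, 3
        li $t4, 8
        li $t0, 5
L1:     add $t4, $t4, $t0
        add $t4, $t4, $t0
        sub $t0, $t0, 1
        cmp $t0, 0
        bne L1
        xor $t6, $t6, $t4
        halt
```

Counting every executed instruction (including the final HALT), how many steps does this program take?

after li $t6, 3: $t6=3
after li $t4, 8: $t4=8
after li $t0, 5: $t0=5
after add $t4, $t4, $t0: $t4=8+5=13
after add $t4, $t4, $t0: $t4=13+5=18
after sub $t0, $t0, 1: $t0=5-1=4
cmp $t0, 0  (cmp 4,0)
bne L1: taken
after add $t4, $t4, $t0: $t4=18+4=22
after add $t4, $t4, $t0: $t4=22+4=26
after sub $t0, $t0, 1: $t0=4-1=3
cmp $t0, 0  (cmp 3,0)
bne L1: taken
after add $t4, $t4, $t0: $t4=26+3=29
after add $t4, $t4, $t0: $t4=29+3=32
after sub $t0, $t0, 1: $t0=3-1=2
cmp $t0, 0  (cmp 2,0)
bne L1: taken
after add $t4, $t4, $t0: $t4=32+2=34
after add $t4, $t4, $t0: $t4=34+2=36
after sub $t0, $t0, 1: $t0=2-1=1
cmp $t0, 0  (cmp 1,0)
bne L1: taken
after add $t4, $t4, $t0: $t4=36+1=37
after add $t4, $t4, $t0: $t4=37+1=38
after sub $t0, $t0, 1: $t0=1-1=0
cmp $t0, 0  (cmp 0,0)
bne L1: not taken
after xor $t6, $t6, $t4: $t6=3^38=37
halt.
Total executed instructions: 30.

30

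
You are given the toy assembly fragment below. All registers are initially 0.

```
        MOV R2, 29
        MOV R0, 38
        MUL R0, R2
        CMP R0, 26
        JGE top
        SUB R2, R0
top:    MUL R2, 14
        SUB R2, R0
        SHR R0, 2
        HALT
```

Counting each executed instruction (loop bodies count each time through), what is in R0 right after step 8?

275

MOV R2, 29 → R2=29
MOV R0, 38 → R0=38
MUL R0, R2 → R0=38*29=1102
CMP R0, 26  (cmp 1102,26)
JGE top: taken
MUL R2, 14 → R2=29*14=406
SUB R2, R0 → R2=406-1102=-696
SHR R0, 2 → R0=1102>>2=275
After step 8: R0 = 275.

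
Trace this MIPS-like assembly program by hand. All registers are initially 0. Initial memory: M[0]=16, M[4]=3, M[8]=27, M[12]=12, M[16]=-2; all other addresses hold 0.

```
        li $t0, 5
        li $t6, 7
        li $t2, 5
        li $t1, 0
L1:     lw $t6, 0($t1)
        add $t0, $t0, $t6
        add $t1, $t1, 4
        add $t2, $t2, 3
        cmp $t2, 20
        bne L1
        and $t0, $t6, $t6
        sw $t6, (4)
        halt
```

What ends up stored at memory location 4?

$t0=5
$t6=7
$t2=5
$t1=0
$t6=M[0]=16
$t0=5+16=21
$t1=0+4=4
$t2=5+3=8
cmp $t2, 20  (cmp 8,20)
bne L1: taken
$t6=M[4]=3
$t0=21+3=24
$t1=4+4=8
$t2=8+3=11
cmp $t2, 20  (cmp 11,20)
bne L1: taken
$t6=M[8]=27
$t0=24+27=51
$t1=8+4=12
$t2=11+3=14
cmp $t2, 20  (cmp 14,20)
bne L1: taken
$t6=M[12]=12
$t0=51+12=63
$t1=12+4=16
$t2=14+3=17
cmp $t2, 20  (cmp 17,20)
bne L1: taken
$t6=M[16]=-2
$t0=63+(-2)=61
$t1=16+4=20
$t2=17+3=20
cmp $t2, 20  (cmp 20,20)
bne L1: not taken
$t0=(-2)&(-2)=-2
sw $t6, (4) → M[4]=-2
halt.

-2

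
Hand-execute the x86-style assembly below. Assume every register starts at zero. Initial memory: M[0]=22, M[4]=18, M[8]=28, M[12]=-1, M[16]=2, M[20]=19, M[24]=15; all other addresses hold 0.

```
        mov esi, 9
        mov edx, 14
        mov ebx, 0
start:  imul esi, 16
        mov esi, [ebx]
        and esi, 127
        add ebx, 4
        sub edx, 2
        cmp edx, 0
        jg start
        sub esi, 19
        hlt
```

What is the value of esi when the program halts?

-4

mov esi, 9 → esi=9
mov edx, 14 → edx=14
mov ebx, 0 → ebx=0
imul esi, 16 → esi=9*16=144
mov esi, [ebx] → esi=M[0]=22
and esi, 127 → esi=22&127=22
add ebx, 4 → ebx=0+4=4
sub edx, 2 → edx=14-2=12
cmp edx, 0  (cmp 12,0)
jg start: taken
imul esi, 16 → esi=22*16=352
mov esi, [ebx] → esi=M[4]=18
and esi, 127 → esi=18&127=18
add ebx, 4 → ebx=4+4=8
sub edx, 2 → edx=12-2=10
cmp edx, 0  (cmp 10,0)
jg start: taken
imul esi, 16 → esi=18*16=288
mov esi, [ebx] → esi=M[8]=28
and esi, 127 → esi=28&127=28
add ebx, 4 → ebx=8+4=12
sub edx, 2 → edx=10-2=8
cmp edx, 0  (cmp 8,0)
jg start: taken
imul esi, 16 → esi=28*16=448
mov esi, [ebx] → esi=M[12]=-1
and esi, 127 → esi=(-1)&127=127
add ebx, 4 → ebx=12+4=16
sub edx, 2 → edx=8-2=6
cmp edx, 0  (cmp 6,0)
jg start: taken
imul esi, 16 → esi=127*16=2032
mov esi, [ebx] → esi=M[16]=2
and esi, 127 → esi=2&127=2
add ebx, 4 → ebx=16+4=20
sub edx, 2 → edx=6-2=4
cmp edx, 0  (cmp 4,0)
jg start: taken
imul esi, 16 → esi=2*16=32
mov esi, [ebx] → esi=M[20]=19
and esi, 127 → esi=19&127=19
add ebx, 4 → ebx=20+4=24
sub edx, 2 → edx=4-2=2
cmp edx, 0  (cmp 2,0)
jg start: taken
imul esi, 16 → esi=19*16=304
mov esi, [ebx] → esi=M[24]=15
and esi, 127 → esi=15&127=15
add ebx, 4 → ebx=24+4=28
sub edx, 2 → edx=2-2=0
cmp edx, 0  (cmp 0,0)
jg start: not taken
sub esi, 19 → esi=15-19=-4
halt.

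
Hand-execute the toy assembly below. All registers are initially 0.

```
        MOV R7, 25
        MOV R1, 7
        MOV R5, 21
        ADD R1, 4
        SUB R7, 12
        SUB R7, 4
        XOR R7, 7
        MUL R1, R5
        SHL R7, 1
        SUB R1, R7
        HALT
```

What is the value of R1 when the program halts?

after MOV R7, 25: R7=25
after MOV R1, 7: R1=7
after MOV R5, 21: R5=21
after ADD R1, 4: R1=7+4=11
after SUB R7, 12: R7=25-12=13
after SUB R7, 4: R7=13-4=9
after XOR R7, 7: R7=9^7=14
after MUL R1, R5: R1=11*21=231
after SHL R7, 1: R7=14<<1=28
after SUB R1, R7: R1=231-28=203
halt.

203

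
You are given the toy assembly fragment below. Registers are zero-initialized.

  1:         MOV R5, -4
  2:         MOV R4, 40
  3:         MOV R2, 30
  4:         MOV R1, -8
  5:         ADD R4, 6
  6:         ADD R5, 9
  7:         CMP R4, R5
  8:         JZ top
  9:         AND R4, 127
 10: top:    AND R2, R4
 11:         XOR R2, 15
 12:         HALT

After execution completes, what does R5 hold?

after MOV R5, -4: R5=-4
after MOV R4, 40: R4=40
after MOV R2, 30: R2=30
after MOV R1, -8: R1=-8
after ADD R4, 6: R4=40+6=46
after ADD R5, 9: R5=(-4)+9=5
CMP R4, R5  (cmp 46,5)
JZ top: not taken
after AND R4, 127: R4=46&127=46
after AND R2, R4: R2=30&46=14
after XOR R2, 15: R2=14^15=1
halt.

5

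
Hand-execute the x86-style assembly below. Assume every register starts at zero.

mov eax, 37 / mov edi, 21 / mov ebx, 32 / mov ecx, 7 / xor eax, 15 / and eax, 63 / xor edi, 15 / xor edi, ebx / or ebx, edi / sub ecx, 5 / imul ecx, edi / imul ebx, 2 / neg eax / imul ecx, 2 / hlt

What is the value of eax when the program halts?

-42

eax=37
edi=21
ebx=32
ecx=7
eax=37^15=42
eax=42&63=42
edi=21^15=26
edi=26^32=58
ebx=32|58=58
ecx=7-5=2
ecx=2*58=116
ebx=58*2=116
eax=-(42)=-42
ecx=116*2=232
halt.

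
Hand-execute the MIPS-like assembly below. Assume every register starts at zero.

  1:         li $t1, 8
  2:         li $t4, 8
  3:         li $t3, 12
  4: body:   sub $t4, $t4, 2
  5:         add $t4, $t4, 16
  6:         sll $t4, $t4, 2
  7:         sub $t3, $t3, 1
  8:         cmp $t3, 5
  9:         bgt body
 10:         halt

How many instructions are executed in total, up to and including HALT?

46

after li $t1, 8: $t1=8
after li $t4, 8: $t4=8
after li $t3, 12: $t3=12
after sub $t4, $t4, 2: $t4=8-2=6
after add $t4, $t4, 16: $t4=6+16=22
after sll $t4, $t4, 2: $t4=22<<2=88
after sub $t3, $t3, 1: $t3=12-1=11
cmp $t3, 5  (cmp 11,5)
bgt body: taken
after sub $t4, $t4, 2: $t4=88-2=86
after add $t4, $t4, 16: $t4=86+16=102
after sll $t4, $t4, 2: $t4=102<<2=408
after sub $t3, $t3, 1: $t3=11-1=10
cmp $t3, 5  (cmp 10,5)
bgt body: taken
after sub $t4, $t4, 2: $t4=408-2=406
after add $t4, $t4, 16: $t4=406+16=422
after sll $t4, $t4, 2: $t4=422<<2=1688
after sub $t3, $t3, 1: $t3=10-1=9
cmp $t3, 5  (cmp 9,5)
bgt body: taken
after sub $t4, $t4, 2: $t4=1688-2=1686
after add $t4, $t4, 16: $t4=1686+16=1702
after sll $t4, $t4, 2: $t4=1702<<2=6808
after sub $t3, $t3, 1: $t3=9-1=8
cmp $t3, 5  (cmp 8,5)
bgt body: taken
after sub $t4, $t4, 2: $t4=6808-2=6806
after add $t4, $t4, 16: $t4=6806+16=6822
after sll $t4, $t4, 2: $t4=6822<<2=27288
after sub $t3, $t3, 1: $t3=8-1=7
cmp $t3, 5  (cmp 7,5)
bgt body: taken
after sub $t4, $t4, 2: $t4=27288-2=27286
after add $t4, $t4, 16: $t4=27286+16=27302
after sll $t4, $t4, 2: $t4=27302<<2=109208
after sub $t3, $t3, 1: $t3=7-1=6
cmp $t3, 5  (cmp 6,5)
bgt body: taken
after sub $t4, $t4, 2: $t4=109208-2=109206
after add $t4, $t4, 16: $t4=109206+16=109222
after sll $t4, $t4, 2: $t4=109222<<2=436888
after sub $t3, $t3, 1: $t3=6-1=5
cmp $t3, 5  (cmp 5,5)
bgt body: not taken
halt.
Total executed instructions: 46.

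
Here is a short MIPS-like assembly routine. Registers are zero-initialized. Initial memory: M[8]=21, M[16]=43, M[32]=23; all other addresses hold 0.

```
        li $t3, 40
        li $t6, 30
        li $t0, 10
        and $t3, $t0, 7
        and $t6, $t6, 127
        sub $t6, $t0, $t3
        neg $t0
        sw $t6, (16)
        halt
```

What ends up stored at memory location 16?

li $t3, 40 → $t3=40
li $t6, 30 → $t6=30
li $t0, 10 → $t0=10
and $t3, $t0, 7 → $t3=10&7=2
and $t6, $t6, 127 → $t6=30&127=30
sub $t6, $t0, $t3 → $t6=10-2=8
neg $t0 → $t0=-(10)=-10
sw $t6, (16) → M[16]=8
halt.

8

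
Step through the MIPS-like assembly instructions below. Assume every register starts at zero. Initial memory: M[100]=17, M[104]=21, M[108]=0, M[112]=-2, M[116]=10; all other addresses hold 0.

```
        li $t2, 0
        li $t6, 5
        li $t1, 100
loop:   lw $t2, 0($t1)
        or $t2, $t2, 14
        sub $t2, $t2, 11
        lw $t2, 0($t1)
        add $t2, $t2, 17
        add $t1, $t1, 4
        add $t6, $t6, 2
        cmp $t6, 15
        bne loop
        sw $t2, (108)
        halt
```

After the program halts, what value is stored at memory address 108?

after li $t2, 0: $t2=0
after li $t6, 5: $t6=5
after li $t1, 100: $t1=100
after lw $t2, 0($t1): $t2=M[100]=17
after or $t2, $t2, 14: $t2=17|14=31
after sub $t2, $t2, 11: $t2=31-11=20
after lw $t2, 0($t1): $t2=M[100]=17
after add $t2, $t2, 17: $t2=17+17=34
after add $t1, $t1, 4: $t1=100+4=104
after add $t6, $t6, 2: $t6=5+2=7
cmp $t6, 15  (cmp 7,15)
bne loop: taken
after lw $t2, 0($t1): $t2=M[104]=21
after or $t2, $t2, 14: $t2=21|14=31
after sub $t2, $t2, 11: $t2=31-11=20
after lw $t2, 0($t1): $t2=M[104]=21
after add $t2, $t2, 17: $t2=21+17=38
after add $t1, $t1, 4: $t1=104+4=108
after add $t6, $t6, 2: $t6=7+2=9
cmp $t6, 15  (cmp 9,15)
bne loop: taken
after lw $t2, 0($t1): $t2=M[108]=0
after or $t2, $t2, 14: $t2=0|14=14
after sub $t2, $t2, 11: $t2=14-11=3
after lw $t2, 0($t1): $t2=M[108]=0
after add $t2, $t2, 17: $t2=0+17=17
after add $t1, $t1, 4: $t1=108+4=112
after add $t6, $t6, 2: $t6=9+2=11
cmp $t6, 15  (cmp 11,15)
bne loop: taken
after lw $t2, 0($t1): $t2=M[112]=-2
after or $t2, $t2, 14: $t2=(-2)|14=-2
after sub $t2, $t2, 11: $t2=(-2)-11=-13
after lw $t2, 0($t1): $t2=M[112]=-2
after add $t2, $t2, 17: $t2=(-2)+17=15
after add $t1, $t1, 4: $t1=112+4=116
after add $t6, $t6, 2: $t6=11+2=13
cmp $t6, 15  (cmp 13,15)
bne loop: taken
after lw $t2, 0($t1): $t2=M[116]=10
after or $t2, $t2, 14: $t2=10|14=14
after sub $t2, $t2, 11: $t2=14-11=3
after lw $t2, 0($t1): $t2=M[116]=10
after add $t2, $t2, 17: $t2=10+17=27
after add $t1, $t1, 4: $t1=116+4=120
after add $t6, $t6, 2: $t6=13+2=15
cmp $t6, 15  (cmp 15,15)
bne loop: not taken
sw $t2, (108) → M[108]=27
halt.

27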